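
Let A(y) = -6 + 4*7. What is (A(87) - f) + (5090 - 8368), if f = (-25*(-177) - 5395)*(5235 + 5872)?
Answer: 10770534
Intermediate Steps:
A(y) = 22 (A(y) = -6 + 28 = 22)
f = -10773790 (f = (4425 - 5395)*11107 = -970*11107 = -10773790)
(A(87) - f) + (5090 - 8368) = (22 - 1*(-10773790)) + (5090 - 8368) = (22 + 10773790) - 3278 = 10773812 - 3278 = 10770534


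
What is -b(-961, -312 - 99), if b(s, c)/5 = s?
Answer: 4805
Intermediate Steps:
b(s, c) = 5*s
-b(-961, -312 - 99) = -5*(-961) = -1*(-4805) = 4805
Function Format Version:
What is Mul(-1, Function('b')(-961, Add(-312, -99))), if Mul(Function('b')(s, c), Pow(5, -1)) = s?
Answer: 4805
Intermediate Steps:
Function('b')(s, c) = Mul(5, s)
Mul(-1, Function('b')(-961, Add(-312, -99))) = Mul(-1, Mul(5, -961)) = Mul(-1, -4805) = 4805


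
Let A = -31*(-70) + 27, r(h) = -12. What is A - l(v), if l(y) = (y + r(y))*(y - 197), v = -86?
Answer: -25537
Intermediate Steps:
l(y) = (-197 + y)*(-12 + y) (l(y) = (y - 12)*(y - 197) = (-12 + y)*(-197 + y) = (-197 + y)*(-12 + y))
A = 2197 (A = 2170 + 27 = 2197)
A - l(v) = 2197 - (2364 + (-86)² - 209*(-86)) = 2197 - (2364 + 7396 + 17974) = 2197 - 1*27734 = 2197 - 27734 = -25537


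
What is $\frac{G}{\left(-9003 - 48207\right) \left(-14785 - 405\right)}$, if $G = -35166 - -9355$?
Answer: $- \frac{25811}{869019900} \approx -2.9701 \cdot 10^{-5}$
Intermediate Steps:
$G = -25811$ ($G = -35166 + 9355 = -25811$)
$\frac{G}{\left(-9003 - 48207\right) \left(-14785 - 405\right)} = - \frac{25811}{\left(-9003 - 48207\right) \left(-14785 - 405\right)} = - \frac{25811}{\left(-57210\right) \left(-15190\right)} = - \frac{25811}{869019900}$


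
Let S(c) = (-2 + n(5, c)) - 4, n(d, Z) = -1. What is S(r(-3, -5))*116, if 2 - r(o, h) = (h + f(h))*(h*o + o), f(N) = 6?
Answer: -812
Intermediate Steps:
r(o, h) = 2 - (6 + h)*(o + h*o) (r(o, h) = 2 - (h + 6)*(h*o + o) = 2 - (6 + h)*(o + h*o))
S(c) = -7 (S(c) = (-2 - 1) - 4 = -3 - 4 = -7)
S(r(-3, -5))*116 = -7*116 = -812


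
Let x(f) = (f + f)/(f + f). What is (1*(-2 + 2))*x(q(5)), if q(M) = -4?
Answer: 0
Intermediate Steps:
x(f) = 1 (x(f) = (2*f)/((2*f)) = (2*f)*(1/(2*f)) = 1)
(1*(-2 + 2))*x(q(5)) = (1*(-2 + 2))*1 = (1*0)*1 = 0*1 = 0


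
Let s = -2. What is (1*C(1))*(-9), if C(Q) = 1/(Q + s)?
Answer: 9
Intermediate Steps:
C(Q) = 1/(-2 + Q) (C(Q) = 1/(Q - 2) = 1/(-2 + Q))
(1*C(1))*(-9) = (1/(-2 + 1))*(-9) = (1/(-1))*(-9) = (1*(-1))*(-9) = -1*(-9) = 9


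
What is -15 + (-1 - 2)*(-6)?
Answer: 3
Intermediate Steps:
-15 + (-1 - 2)*(-6) = -15 - 3*(-6) = -15 + 18 = 3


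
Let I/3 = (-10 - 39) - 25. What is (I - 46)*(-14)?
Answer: 3752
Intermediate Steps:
I = -222 (I = 3*((-10 - 39) - 25) = 3*(-49 - 25) = 3*(-74) = -222)
(I - 46)*(-14) = (-222 - 46)*(-14) = -268*(-14) = 3752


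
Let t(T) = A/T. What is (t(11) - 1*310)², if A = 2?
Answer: 11614464/121 ≈ 95987.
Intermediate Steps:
t(T) = 2/T
(t(11) - 1*310)² = (2/11 - 1*310)² = (2*(1/11) - 310)² = (2/11 - 310)² = (-3408/11)² = 11614464/121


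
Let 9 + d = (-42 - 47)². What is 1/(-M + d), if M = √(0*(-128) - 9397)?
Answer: 7912/62609141 + I*√9397/62609141 ≈ 0.00012637 + 1.5483e-6*I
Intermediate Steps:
d = 7912 (d = -9 + (-42 - 47)² = -9 + (-89)² = -9 + 7921 = 7912)
M = I*√9397 (M = √(0 - 9397) = √(-9397) = I*√9397 ≈ 96.938*I)
1/(-M + d) = 1/(-I*√9397 + 7912) = 1/(7912 - I*√9397)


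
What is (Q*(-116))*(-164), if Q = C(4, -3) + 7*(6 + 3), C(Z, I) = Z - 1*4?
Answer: 1198512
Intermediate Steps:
C(Z, I) = -4 + Z (C(Z, I) = Z - 4 = -4 + Z)
Q = 63 (Q = (-4 + 4) + 7*(6 + 3) = 0 + 7*9 = 0 + 63 = 63)
(Q*(-116))*(-164) = (63*(-116))*(-164) = -7308*(-164) = 1198512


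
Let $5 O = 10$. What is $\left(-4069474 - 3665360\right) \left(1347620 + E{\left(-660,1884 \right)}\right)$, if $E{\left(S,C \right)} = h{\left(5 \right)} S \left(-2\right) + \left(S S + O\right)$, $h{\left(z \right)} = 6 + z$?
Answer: $-13905235944828$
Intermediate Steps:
$O = 2$ ($O = \frac{1}{5} \cdot 10 = 2$)
$E{\left(S,C \right)} = 2 + S^{2} - 22 S$ ($E{\left(S,C \right)} = \left(6 + 5\right) S \left(-2\right) + \left(S S + 2\right) = 11 \left(- 2 S\right) + \left(S^{2} + 2\right) = - 22 S + \left(2 + S^{2}\right) = 2 + S^{2} - 22 S$)
$\left(-4069474 - 3665360\right) \left(1347620 + E{\left(-660,1884 \right)}\right) = \left(-4069474 - 3665360\right) \left(1347620 + \left(2 + \left(-660\right)^{2} - -14520\right)\right) = - 7734834 \left(1347620 + \left(2 + 435600 + 14520\right)\right) = - 7734834 \left(1347620 + 450122\right) = \left(-7734834\right) 1797742 = -13905235944828$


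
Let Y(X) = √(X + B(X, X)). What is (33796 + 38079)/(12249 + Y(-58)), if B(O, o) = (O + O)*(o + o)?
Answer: 293465625/50008201 - 71875*√13398/150024603 ≈ 5.8129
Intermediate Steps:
B(O, o) = 4*O*o (B(O, o) = (2*O)*(2*o) = 4*O*o)
Y(X) = √(X + 4*X²) (Y(X) = √(X + 4*X*X) = √(X + 4*X²))
(33796 + 38079)/(12249 + Y(-58)) = (33796 + 38079)/(12249 + √(-58*(1 + 4*(-58)))) = 71875/(12249 + √(-58*(1 - 232))) = 71875/(12249 + √(-58*(-231))) = 71875/(12249 + √13398)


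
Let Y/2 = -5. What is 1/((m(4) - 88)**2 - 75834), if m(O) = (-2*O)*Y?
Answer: -1/75770 ≈ -1.3198e-5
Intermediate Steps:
Y = -10 (Y = 2*(-5) = -10)
m(O) = 20*O (m(O) = -2*O*(-10) = 20*O)
1/((m(4) - 88)**2 - 75834) = 1/((20*4 - 88)**2 - 75834) = 1/((80 - 88)**2 - 75834) = 1/((-8)**2 - 75834) = 1/(64 - 75834) = 1/(-75770) = -1/75770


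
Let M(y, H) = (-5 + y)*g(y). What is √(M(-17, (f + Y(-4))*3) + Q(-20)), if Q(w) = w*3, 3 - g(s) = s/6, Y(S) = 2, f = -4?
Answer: I*√1695/3 ≈ 13.723*I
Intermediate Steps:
g(s) = 3 - s/6
Q(w) = 3*w
M(y, H) = (-5 + y)*(3 - y/6)
√(M(-17, (f + Y(-4))*3) + Q(-20)) = √(-(-18 - 17)*(-5 - 17)/6 + 3*(-20)) = √(-⅙*(-35)*(-22) - 60) = √(-385/3 - 60) = √(-565/3) = I*√1695/3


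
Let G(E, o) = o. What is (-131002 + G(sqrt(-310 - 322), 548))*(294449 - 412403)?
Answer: 15387571116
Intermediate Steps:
(-131002 + G(sqrt(-310 - 322), 548))*(294449 - 412403) = (-131002 + 548)*(294449 - 412403) = -130454*(-117954) = 15387571116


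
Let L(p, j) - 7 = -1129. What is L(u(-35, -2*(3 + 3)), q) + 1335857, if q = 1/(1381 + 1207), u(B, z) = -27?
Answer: 1334735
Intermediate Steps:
q = 1/2588 ≈ 0.00038640
L(p, j) = -1122 (L(p, j) = 7 - 1129 = -1122)
L(u(-35, -2*(3 + 3)), q) + 1335857 = -1122 + 1335857 = 1334735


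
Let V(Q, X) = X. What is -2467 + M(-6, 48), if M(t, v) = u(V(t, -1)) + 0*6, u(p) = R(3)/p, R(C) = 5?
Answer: -2472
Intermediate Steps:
u(p) = 5/p
M(t, v) = -5 (M(t, v) = 5/(-1) + 0*6 = 5*(-1) + 0 = -5 + 0 = -5)
-2467 + M(-6, 48) = -2467 - 5 = -2472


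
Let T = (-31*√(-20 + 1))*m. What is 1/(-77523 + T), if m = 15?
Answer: I/(3*(-25841*I + 155*√19)) ≈ -1.2891e-5 + 3.3703e-7*I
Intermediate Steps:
T = -465*I*√19 (T = -31*√(-20 + 1)*15 = -31*I*√19*15 = -465*I*√19 ≈ -2026.9*I)
1/(-77523 + T) = 1/(-77523 - 465*I*√19)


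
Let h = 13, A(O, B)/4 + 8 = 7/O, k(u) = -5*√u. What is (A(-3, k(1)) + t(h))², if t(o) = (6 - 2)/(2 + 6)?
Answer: 60025/36 ≈ 1667.4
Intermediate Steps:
A(O, B) = -32 + 28/O (A(O, B) = -32 + 4*(7/O) = -32 + 28/O)
t(o) = ½ (t(o) = 4/8 = 4*(⅛) = ½)
(A(-3, k(1)) + t(h))² = ((-32 + 28/(-3)) + ½)² = ((-32 + 28*(-⅓)) + ½)² = ((-32 - 28/3) + ½)² = (-124/3 + ½)² = (-245/6)² = 60025/36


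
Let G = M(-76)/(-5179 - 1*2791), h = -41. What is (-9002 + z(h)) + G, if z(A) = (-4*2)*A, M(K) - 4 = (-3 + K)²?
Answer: -13827605/1594 ≈ -8674.8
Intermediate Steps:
M(K) = 4 + (-3 + K)²
G = -1249/1594 (G = (4 + (-3 - 76)²)/(-5179 - 1*2791) = (4 + (-79)²)/(-5179 - 2791) = (4 + 6241)/(-7970) = 6245*(-1/7970) = -1249/1594 ≈ -0.78356)
z(A) = -8*A
(-9002 + z(h)) + G = (-9002 - 8*(-41)) - 1249/1594 = (-9002 + 328) - 1249/1594 = -8674 - 1249/1594 = -13827605/1594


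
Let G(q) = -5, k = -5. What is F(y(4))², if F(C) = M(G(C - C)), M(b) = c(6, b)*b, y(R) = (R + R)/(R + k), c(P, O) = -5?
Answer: 625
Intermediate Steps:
y(R) = 2*R/(-5 + R) (y(R) = (R + R)/(R - 5) = (2*R)/(-5 + R) = 2*R/(-5 + R))
M(b) = -5*b
F(C) = 25 (F(C) = -5*(-5) = 25)
F(y(4))² = 25² = 625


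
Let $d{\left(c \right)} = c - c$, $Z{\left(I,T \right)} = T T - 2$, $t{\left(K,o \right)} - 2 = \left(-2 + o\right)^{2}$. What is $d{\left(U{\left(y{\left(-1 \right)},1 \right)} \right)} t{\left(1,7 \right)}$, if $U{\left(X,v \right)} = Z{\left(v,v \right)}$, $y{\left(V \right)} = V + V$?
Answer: $0$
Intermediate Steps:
$y{\left(V \right)} = 2 V$
$t{\left(K,o \right)} = 2 + \left(-2 + o\right)^{2}$
$Z{\left(I,T \right)} = -2 + T^{2}$ ($Z{\left(I,T \right)} = T^{2} - 2 = -2 + T^{2}$)
$U{\left(X,v \right)} = -2 + v^{2}$
$d{\left(c \right)} = 0$
$d{\left(U{\left(y{\left(-1 \right)},1 \right)} \right)} t{\left(1,7 \right)} = 0 \left(2 + \left(-2 + 7\right)^{2}\right) = 0 \left(2 + 5^{2}\right) = 0 \left(2 + 25\right) = 0 \cdot 27 = 0$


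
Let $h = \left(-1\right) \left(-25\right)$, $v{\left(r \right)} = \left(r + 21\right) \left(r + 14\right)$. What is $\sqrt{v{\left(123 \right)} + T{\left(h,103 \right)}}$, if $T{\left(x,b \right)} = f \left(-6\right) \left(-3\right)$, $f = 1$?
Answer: $3 \sqrt{2194} \approx 140.52$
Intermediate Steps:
$v{\left(r \right)} = \left(14 + r\right) \left(21 + r\right)$ ($v{\left(r \right)} = \left(21 + r\right) \left(14 + r\right) = \left(14 + r\right) \left(21 + r\right)$)
$h = 25$
$T{\left(x,b \right)} = 18$ ($T{\left(x,b \right)} = 1 \left(-6\right) \left(-3\right) = \left(-6\right) \left(-3\right) = 18$)
$\sqrt{v{\left(123 \right)} + T{\left(h,103 \right)}} = \sqrt{\left(294 + 123^{2} + 35 \cdot 123\right) + 18} = \sqrt{\left(294 + 15129 + 4305\right) + 18} = \sqrt{19728 + 18} = \sqrt{19746} = 3 \sqrt{2194}$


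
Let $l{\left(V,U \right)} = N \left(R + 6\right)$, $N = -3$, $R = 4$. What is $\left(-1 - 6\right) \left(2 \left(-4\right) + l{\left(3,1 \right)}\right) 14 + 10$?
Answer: $3734$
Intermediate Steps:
$l{\left(V,U \right)} = -30$ ($l{\left(V,U \right)} = - 3 \left(4 + 6\right) = \left(-3\right) 10 = -30$)
$\left(-1 - 6\right) \left(2 \left(-4\right) + l{\left(3,1 \right)}\right) 14 + 10 = \left(-1 - 6\right) \left(2 \left(-4\right) - 30\right) 14 + 10 = - 7 \left(-8 - 30\right) 14 + 10 = \left(-7\right) \left(-38\right) 14 + 10 = 266 \cdot 14 + 10 = 3724 + 10 = 3734$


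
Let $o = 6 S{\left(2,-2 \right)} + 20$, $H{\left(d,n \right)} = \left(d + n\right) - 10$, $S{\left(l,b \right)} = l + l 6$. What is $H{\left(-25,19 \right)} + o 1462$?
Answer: $152032$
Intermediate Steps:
$S{\left(l,b \right)} = 7 l$ ($S{\left(l,b \right)} = l + 6 l = 7 l$)
$H{\left(d,n \right)} = -10 + d + n$
$o = 104$ ($o = 6 \cdot 7 \cdot 2 + 20 = 6 \cdot 14 + 20 = 84 + 20 = 104$)
$H{\left(-25,19 \right)} + o 1462 = \left(-10 - 25 + 19\right) + 104 \cdot 1462 = -16 + 152048 = 152032$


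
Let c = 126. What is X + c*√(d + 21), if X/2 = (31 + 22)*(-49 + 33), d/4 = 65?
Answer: -1696 + 126*√281 ≈ 416.15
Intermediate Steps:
d = 260 (d = 4*65 = 260)
X = -1696 (X = 2*((31 + 22)*(-49 + 33)) = 2*(53*(-16)) = 2*(-848) = -1696)
X + c*√(d + 21) = -1696 + 126*√(260 + 21) = -1696 + 126*√281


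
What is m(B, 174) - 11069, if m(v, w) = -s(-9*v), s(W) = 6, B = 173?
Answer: -11075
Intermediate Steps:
m(v, w) = -6 (m(v, w) = -1*6 = -6)
m(B, 174) - 11069 = -6 - 11069 = -11075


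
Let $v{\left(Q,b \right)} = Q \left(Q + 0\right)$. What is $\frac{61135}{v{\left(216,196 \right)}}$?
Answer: $\frac{61135}{46656} \approx 1.3103$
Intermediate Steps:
$v{\left(Q,b \right)} = Q^{2}$ ($v{\left(Q,b \right)} = Q Q = Q^{2}$)
$\frac{61135}{v{\left(216,196 \right)}} = \frac{61135}{216^{2}} = \frac{61135}{46656}$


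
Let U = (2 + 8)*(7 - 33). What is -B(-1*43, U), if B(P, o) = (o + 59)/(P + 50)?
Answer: 201/7 ≈ 28.714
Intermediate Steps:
U = -260 (U = 10*(-26) = -260)
B(P, o) = (59 + o)/(50 + P)
-B(-1*43, U) = -(59 - 260)/(50 - 1*43) = -(-201)/(50 - 43) = -(-201)/7 = -1*(-201/7) = 201/7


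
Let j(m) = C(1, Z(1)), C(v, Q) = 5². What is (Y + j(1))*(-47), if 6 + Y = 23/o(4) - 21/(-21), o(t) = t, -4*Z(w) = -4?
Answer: -4841/4 ≈ -1210.3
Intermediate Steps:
Z(w) = 1 (Z(w) = -¼*(-4) = 1)
C(v, Q) = 25
j(m) = 25
Y = ¾ (Y = -6 + (23/4 - 21/(-21)) = -6 + (23*(¼) - 21*(-1/21)) = -6 + (23/4 + 1) = -6 + 27/4 = ¾ ≈ 0.75000)
(Y + j(1))*(-47) = (¾ + 25)*(-47) = (103/4)*(-47) = -4841/4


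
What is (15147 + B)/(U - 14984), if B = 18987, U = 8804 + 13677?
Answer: 11378/2499 ≈ 4.5530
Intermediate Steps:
U = 22481
(15147 + B)/(U - 14984) = (15147 + 18987)/(22481 - 14984) = 34134/7497 = 34134*(1/7497) = 11378/2499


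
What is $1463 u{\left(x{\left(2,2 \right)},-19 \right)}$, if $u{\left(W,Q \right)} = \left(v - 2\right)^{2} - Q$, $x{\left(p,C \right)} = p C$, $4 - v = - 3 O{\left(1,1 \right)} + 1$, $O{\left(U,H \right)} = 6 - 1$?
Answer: $402325$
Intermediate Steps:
$O{\left(U,H \right)} = 5$ ($O{\left(U,H \right)} = 6 - 1 = 5$)
$v = 18$ ($v = 4 - \left(\left(-3\right) 5 + 1\right) = 4 - \left(-15 + 1\right) = 4 - -14 = 4 + 14 = 18$)
$x{\left(p,C \right)} = C p$
$u{\left(W,Q \right)} = 256 - Q$ ($u{\left(W,Q \right)} = \left(18 - 2\right)^{2} - Q = 16^{2} - Q = 256 - Q$)
$1463 u{\left(x{\left(2,2 \right)},-19 \right)} = 1463 \left(256 - -19\right) = 1463 \left(256 + 19\right) = 1463 \cdot 275 = 402325$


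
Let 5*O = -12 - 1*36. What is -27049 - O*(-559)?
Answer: -162077/5 ≈ -32415.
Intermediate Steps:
O = -48/5 (O = (-12 - 1*36)/5 = (-12 - 36)/5 = (⅕)*(-48) = -48/5 ≈ -9.6000)
-27049 - O*(-559) = -27049 - (-48)*(-559)/5 = -27049 - 1*26832/5 = -27049 - 26832/5 = -162077/5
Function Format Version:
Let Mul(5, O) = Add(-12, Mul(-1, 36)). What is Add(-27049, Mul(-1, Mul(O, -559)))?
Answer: Rational(-162077, 5) ≈ -32415.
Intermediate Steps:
O = Rational(-48, 5) (O = Mul(Rational(1, 5), Add(-12, Mul(-1, 36))) = Mul(Rational(1, 5), Add(-12, -36)) = Mul(Rational(1, 5), -48) = Rational(-48, 5) ≈ -9.6000)
Add(-27049, Mul(-1, Mul(O, -559))) = Add(-27049, Mul(-1, Mul(Rational(-48, 5), -559))) = Add(-27049, Mul(-1, Rational(26832, 5))) = Add(-27049, Rational(-26832, 5)) = Rational(-162077, 5)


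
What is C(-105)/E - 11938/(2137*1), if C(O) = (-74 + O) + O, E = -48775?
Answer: -581669042/104232175 ≈ -5.5805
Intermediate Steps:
C(O) = -74 + 2*O
C(-105)/E - 11938/(2137*1) = (-74 + 2*(-105))/(-48775) - 11938/(2137*1) = (-74 - 210)*(-1/48775) - 11938/2137 = -284*(-1/48775) - 11938*1/2137 = 284/48775 - 11938/2137 = -581669042/104232175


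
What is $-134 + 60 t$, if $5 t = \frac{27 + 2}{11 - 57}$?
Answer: $- \frac{3256}{23} \approx -141.57$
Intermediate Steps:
$t = - \frac{29}{230}$ ($t = \frac{\left(27 + 2\right) \frac{1}{11 - 57}}{5} = \frac{29 \frac{1}{-46}}{5} = \frac{29 \left(- \frac{1}{46}\right)}{5} = \frac{1}{5} \left(- \frac{29}{46}\right) = - \frac{29}{230} \approx -0.12609$)
$-134 + 60 t = -134 + 60 \left(- \frac{29}{230}\right) = -134 - \frac{174}{23} = - \frac{3256}{23}$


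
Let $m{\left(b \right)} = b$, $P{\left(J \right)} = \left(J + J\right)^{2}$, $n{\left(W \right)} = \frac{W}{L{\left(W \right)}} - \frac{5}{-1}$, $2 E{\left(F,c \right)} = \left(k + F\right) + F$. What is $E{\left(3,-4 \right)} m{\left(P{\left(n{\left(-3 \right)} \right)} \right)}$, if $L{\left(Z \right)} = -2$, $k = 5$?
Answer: $\frac{1859}{2} \approx 929.5$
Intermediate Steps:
$E{\left(F,c \right)} = \frac{5}{2} + F$ ($E{\left(F,c \right)} = \frac{\left(5 + F\right) + F}{2} = \frac{5 + 2 F}{2} = \frac{5}{2} + F$)
$n{\left(W \right)} = 5 - \frac{W}{2}$ ($n{\left(W \right)} = \frac{W}{-2} - \frac{5}{-1} = W \left(- \frac{1}{2}\right) - -5 = - \frac{W}{2} + 5 = 5 - \frac{W}{2}$)
$P{\left(J \right)} = 4 J^{2}$ ($P{\left(J \right)} = \left(2 J\right)^{2} = 4 J^{2}$)
$E{\left(3,-4 \right)} m{\left(P{\left(n{\left(-3 \right)} \right)} \right)} = \left(\frac{5}{2} + 3\right) 4 \left(5 - - \frac{3}{2}\right)^{2} = \frac{11 \cdot 4 \left(5 + \frac{3}{2}\right)^{2}}{2} = \frac{11 \cdot 4 \left(\frac{13}{2}\right)^{2}}{2} = \frac{11 \cdot 4 \cdot \frac{169}{4}}{2} = \frac{11}{2} \cdot 169 = \frac{1859}{2}$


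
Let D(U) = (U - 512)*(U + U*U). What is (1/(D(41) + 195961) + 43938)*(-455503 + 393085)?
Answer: -1686928076328066/615101 ≈ -2.7425e+9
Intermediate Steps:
D(U) = (-512 + U)*(U + U²)
(1/(D(41) + 195961) + 43938)*(-455503 + 393085) = (1/(41*(-512 + 41² - 511*41) + 195961) + 43938)*(-455503 + 393085) = (1/(41*(-512 + 1681 - 20951) + 195961) + 43938)*(-62418) = (1/(41*(-19782) + 195961) + 43938)*(-62418) = (1/(-811062 + 195961) + 43938)*(-62418) = (1/(-615101) + 43938)*(-62418) = (-1/615101 + 43938)*(-62418) = (27026307737/615101)*(-62418) = -1686928076328066/615101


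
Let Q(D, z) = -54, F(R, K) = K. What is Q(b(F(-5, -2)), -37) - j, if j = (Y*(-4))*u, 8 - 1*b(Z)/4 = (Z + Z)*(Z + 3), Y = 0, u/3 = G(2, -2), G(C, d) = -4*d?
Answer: -54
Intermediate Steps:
u = 24 (u = 3*(-4*(-2)) = 3*8 = 24)
b(Z) = 32 - 8*Z*(3 + Z) (b(Z) = 32 - 4*(Z + Z)*(Z + 3) = 32 - 4*2*Z*(3 + Z) = 32 - 8*Z*(3 + Z))
j = 0 (j = (0*(-4))*24 = 0*24 = 0)
Q(b(F(-5, -2)), -37) - j = -54 - 1*0 = -54 + 0 = -54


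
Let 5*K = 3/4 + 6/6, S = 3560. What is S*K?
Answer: 1246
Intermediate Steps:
K = 7/20 (K = (3/4 + 6/6)/5 = (3*(1/4) + 6*(1/6))/5 = (3/4 + 1)/5 = (1/5)*(7/4) = 7/20 ≈ 0.35000)
S*K = 3560*(7/20) = 1246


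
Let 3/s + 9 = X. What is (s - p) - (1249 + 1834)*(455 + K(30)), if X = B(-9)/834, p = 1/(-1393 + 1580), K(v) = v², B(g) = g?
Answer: -652290325246/156145 ≈ -4.1775e+6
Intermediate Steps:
p = 1/187 ≈ 0.0053476
X = -3/278 (X = -9/834 = -9*1/834 = -3/278 ≈ -0.010791)
s = -278/835 (s = 3/(-9 - 3/278) = 3/(-2505/278) = 3*(-278/2505) = -278/835 ≈ -0.33293)
(s - p) - (1249 + 1834)*(455 + K(30)) = (-278/835 - 1*1/187) - (1249 + 1834)*(455 + 30²) = (-278/835 - 1/187) - 3083*(455 + 900) = -52821/156145 - 3083*1355 = -52821/156145 - 1*4177465 = -52821/156145 - 4177465 = -652290325246/156145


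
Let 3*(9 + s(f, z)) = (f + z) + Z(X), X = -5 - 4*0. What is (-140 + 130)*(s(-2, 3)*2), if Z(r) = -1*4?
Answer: 200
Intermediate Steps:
X = -5 (X = -5 + 0 = -5)
Z(r) = -4
s(f, z) = -31/3 + f/3 + z/3 (s(f, z) = -9 + ((f + z) - 4)/3 = -9 + (-4 + f + z)/3 = -9 + (-4/3 + f/3 + z/3) = -31/3 + f/3 + z/3)
(-140 + 130)*(s(-2, 3)*2) = (-140 + 130)*((-31/3 + (1/3)*(-2) + (1/3)*3)*2) = -10*(-31/3 - 2/3 + 1)*2 = -(-100)*2 = -10*(-20) = 200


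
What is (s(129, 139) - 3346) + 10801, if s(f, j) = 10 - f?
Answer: 7336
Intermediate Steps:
(s(129, 139) - 3346) + 10801 = ((10 - 1*129) - 3346) + 10801 = ((10 - 129) - 3346) + 10801 = (-119 - 3346) + 10801 = -3465 + 10801 = 7336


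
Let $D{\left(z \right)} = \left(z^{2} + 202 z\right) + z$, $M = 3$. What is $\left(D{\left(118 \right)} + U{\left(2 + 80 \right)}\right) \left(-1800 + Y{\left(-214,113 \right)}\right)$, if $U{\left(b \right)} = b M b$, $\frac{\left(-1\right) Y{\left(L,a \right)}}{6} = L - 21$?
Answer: $-22639500$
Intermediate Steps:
$Y{\left(L,a \right)} = 126 - 6 L$ ($Y{\left(L,a \right)} = - 6 \left(L - 21\right) = - 6 \left(-21 + L\right) = 126 - 6 L$)
$U{\left(b \right)} = 3 b^{2}$ ($U{\left(b \right)} = b 3 b = 3 b b = 3 b^{2}$)
$D{\left(z \right)} = z^{2} + 203 z$
$\left(D{\left(118 \right)} + U{\left(2 + 80 \right)}\right) \left(-1800 + Y{\left(-214,113 \right)}\right) = \left(118 \left(203 + 118\right) + 3 \left(2 + 80\right)^{2}\right) \left(-1800 + \left(126 - -1284\right)\right) = \left(118 \cdot 321 + 3 \cdot 82^{2}\right) \left(-1800 + \left(126 + 1284\right)\right) = \left(37878 + 3 \cdot 6724\right) \left(-1800 + 1410\right) = \left(37878 + 20172\right) \left(-390\right) = 58050 \left(-390\right) = -22639500$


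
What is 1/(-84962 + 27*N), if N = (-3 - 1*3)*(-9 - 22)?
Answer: -1/79940 ≈ -1.2509e-5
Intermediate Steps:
N = 186 (N = (-3 - 3)*(-31) = -6*(-31) = 186)
1/(-84962 + 27*N) = 1/(-84962 + 27*186) = 1/(-84962 + 5022) = 1/(-79940) = -1/79940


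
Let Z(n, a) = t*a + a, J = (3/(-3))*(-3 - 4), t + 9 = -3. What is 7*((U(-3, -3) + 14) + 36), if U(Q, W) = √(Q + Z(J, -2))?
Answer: 350 + 7*√19 ≈ 380.51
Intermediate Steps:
t = -12 (t = -9 - 3 = -12)
J = 7 (J = (3*(-⅓))*(-7) = -1*(-7) = 7)
Z(n, a) = -11*a (Z(n, a) = -12*a + a = -11*a)
U(Q, W) = √(22 + Q) (U(Q, W) = √(Q - 11*(-2)) = √(Q + 22) = √(22 + Q))
7*((U(-3, -3) + 14) + 36) = 7*((√(22 - 3) + 14) + 36) = 7*((√19 + 14) + 36) = 7*((14 + √19) + 36) = 7*(50 + √19) = 350 + 7*√19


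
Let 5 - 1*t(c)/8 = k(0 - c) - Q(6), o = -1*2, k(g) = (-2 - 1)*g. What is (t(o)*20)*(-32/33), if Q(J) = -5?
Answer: -10240/11 ≈ -930.91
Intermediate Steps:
k(g) = -3*g
o = -2
t(c) = -24*c (t(c) = 40 - 8*(-3*(0 - c) - 1*(-5)) = 40 - 8*(-(-3)*c + 5) = 40 - 8*(3*c + 5) = 40 - 8*(5 + 3*c) = 40 + (-40 - 24*c) = -24*c)
(t(o)*20)*(-32/33) = (-24*(-2)*20)*(-32/33) = (48*20)*(-32*1/33) = 960*(-32/33) = -10240/11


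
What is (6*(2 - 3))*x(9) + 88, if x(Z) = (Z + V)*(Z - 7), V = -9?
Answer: 88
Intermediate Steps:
x(Z) = (-9 + Z)*(-7 + Z) (x(Z) = (Z - 9)*(Z - 7) = (-9 + Z)*(-7 + Z))
(6*(2 - 3))*x(9) + 88 = (6*(2 - 3))*(63 + 9² - 16*9) + 88 = (6*(-1))*(63 + 81 - 144) + 88 = -6*0 + 88 = 0 + 88 = 88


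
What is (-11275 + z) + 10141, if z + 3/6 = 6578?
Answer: 10887/2 ≈ 5443.5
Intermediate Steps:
z = 13155/2 (z = -1/2 + 6578 = 13155/2 ≈ 6577.5)
(-11275 + z) + 10141 = (-11275 + 13155/2) + 10141 = -9395/2 + 10141 = 10887/2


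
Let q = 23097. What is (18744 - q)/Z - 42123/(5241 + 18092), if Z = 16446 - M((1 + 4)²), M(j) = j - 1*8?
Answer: -793607316/383337857 ≈ -2.0703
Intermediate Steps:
M(j) = -8 + j (M(j) = j - 8 = -8 + j)
Z = 16429 (Z = 16446 - (-8 + (1 + 4)²) = 16446 - (-8 + 5²) = 16446 - (-8 + 25) = 16446 - 1*17 = 16446 - 17 = 16429)
(18744 - q)/Z - 42123/(5241 + 18092) = (18744 - 1*23097)/16429 - 42123/(5241 + 18092) = (18744 - 23097)*(1/16429) - 42123/23333 = -4353*1/16429 - 42123*1/23333 = -4353/16429 - 42123/23333 = -793607316/383337857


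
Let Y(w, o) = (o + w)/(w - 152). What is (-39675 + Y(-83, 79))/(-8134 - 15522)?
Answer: 9323621/5559160 ≈ 1.6772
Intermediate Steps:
Y(w, o) = (o + w)/(-152 + w)
(-39675 + Y(-83, 79))/(-8134 - 15522) = (-39675 + (79 - 83)/(-152 - 83))/(-8134 - 15522) = (-39675 - 4/(-235))/(-23656) = (-39675 - 1/235*(-4))*(-1/23656) = (-39675 + 4/235)*(-1/23656) = -9323621/235*(-1/23656) = 9323621/5559160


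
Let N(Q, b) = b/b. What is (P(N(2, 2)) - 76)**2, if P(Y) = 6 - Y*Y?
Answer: 5041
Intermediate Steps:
N(Q, b) = 1
P(Y) = 6 - Y**2
(P(N(2, 2)) - 76)**2 = ((6 - 1*1**2) - 76)**2 = ((6 - 1*1) - 76)**2 = ((6 - 1) - 76)**2 = (5 - 76)**2 = (-71)**2 = 5041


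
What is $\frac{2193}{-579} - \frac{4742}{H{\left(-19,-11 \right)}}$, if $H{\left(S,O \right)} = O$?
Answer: $\frac{907165}{2123} \approx 427.3$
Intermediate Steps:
$\frac{2193}{-579} - \frac{4742}{H{\left(-19,-11 \right)}} = \frac{2193}{-579} - \frac{4742}{-11} = 2193 \left(- \frac{1}{579}\right) - - \frac{4742}{11} = - \frac{731}{193} + \frac{4742}{11} = \frac{907165}{2123}$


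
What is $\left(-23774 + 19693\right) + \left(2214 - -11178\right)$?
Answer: $9311$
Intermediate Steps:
$\left(-23774 + 19693\right) + \left(2214 - -11178\right) = -4081 + \left(2214 + 11178\right) = -4081 + 13392 = 9311$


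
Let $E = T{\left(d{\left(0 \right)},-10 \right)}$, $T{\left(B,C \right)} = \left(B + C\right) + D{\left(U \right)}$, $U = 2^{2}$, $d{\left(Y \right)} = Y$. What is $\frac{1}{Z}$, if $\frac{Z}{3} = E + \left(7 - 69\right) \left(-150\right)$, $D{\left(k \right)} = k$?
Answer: $\frac{1}{27882} \approx 3.5865 \cdot 10^{-5}$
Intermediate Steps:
$U = 4$
$T{\left(B,C \right)} = 4 + B + C$ ($T{\left(B,C \right)} = \left(B + C\right) + 4 = 4 + B + C$)
$E = -6$ ($E = 4 + 0 - 10 = -6$)
$Z = 27882$ ($Z = 3 \left(-6 + \left(7 - 69\right) \left(-150\right)\right) = 3 \left(-6 - -9300\right) = 3 \left(-6 + 9300\right) = 3 \cdot 9294 = 27882$)
$\frac{1}{Z} = \frac{1}{27882}$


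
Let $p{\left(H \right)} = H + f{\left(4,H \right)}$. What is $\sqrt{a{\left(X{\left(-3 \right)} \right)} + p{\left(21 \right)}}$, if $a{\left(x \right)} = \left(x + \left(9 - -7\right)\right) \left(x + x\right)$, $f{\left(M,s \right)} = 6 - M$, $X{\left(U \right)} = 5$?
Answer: $\sqrt{233} \approx 15.264$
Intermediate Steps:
$p{\left(H \right)} = 2 + H$ ($p{\left(H \right)} = H + \left(6 - 4\right) = H + 2 = 2 + H$)
$a{\left(x \right)} = 2 x \left(16 + x\right)$ ($a{\left(x \right)} = \left(x + \left(9 + 7\right)\right) 2 x = \left(x + 16\right) 2 x = \left(16 + x\right) 2 x = 2 x \left(16 + x\right)$)
$\sqrt{a{\left(X{\left(-3 \right)} \right)} + p{\left(21 \right)}} = \sqrt{2 \cdot 5 \left(16 + 5\right) + \left(2 + 21\right)} = \sqrt{2 \cdot 5 \cdot 21 + 23} = \sqrt{210 + 23} = \sqrt{233}$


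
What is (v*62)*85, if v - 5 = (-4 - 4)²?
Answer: 363630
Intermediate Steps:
v = 69 (v = 5 + (-4 - 4)² = 5 + (-8)² = 5 + 64 = 69)
(v*62)*85 = (69*62)*85 = 4278*85 = 363630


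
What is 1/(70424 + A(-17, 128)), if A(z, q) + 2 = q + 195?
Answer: 1/70745 ≈ 1.4135e-5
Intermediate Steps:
A(z, q) = 193 + q (A(z, q) = -2 + (q + 195) = -2 + (195 + q) = 193 + q)
1/(70424 + A(-17, 128)) = 1/(70424 + (193 + 128)) = 1/(70424 + 321) = 1/70745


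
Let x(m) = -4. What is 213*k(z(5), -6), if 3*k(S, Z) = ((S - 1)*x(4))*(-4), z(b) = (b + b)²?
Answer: 112464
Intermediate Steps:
z(b) = 4*b² (z(b) = (2*b)² = 4*b²)
k(S, Z) = -16/3 + 16*S/3 (k(S, Z) = (((S - 1)*(-4))*(-4))/3 = (((-1 + S)*(-4))*(-4))/3 = ((4 - 4*S)*(-4))/3 = (-16 + 16*S)/3 = -16/3 + 16*S/3)
213*k(z(5), -6) = 213*(-16/3 + 16*(4*5²)/3) = 213*(-16/3 + 16*(4*25)/3) = 213*(-16/3 + (16/3)*100) = 213*(-16/3 + 1600/3) = 213*528 = 112464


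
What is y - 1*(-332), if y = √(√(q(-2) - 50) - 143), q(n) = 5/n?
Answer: 332 + √(-572 + 2*I*√210)/2 ≈ 332.3 + 11.962*I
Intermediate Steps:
y = √(-143 + I*√210/2) (y = √(√(5/(-2) - 50) - 143) = √(√(5*(-½) - 50) - 143) = √(√(-5/2 - 50) - 143) = √(√(-105/2) - 143) = √(I*√210/2 - 143) = √(-143 + I*√210/2) ≈ 0.30286 + 11.962*I)
y - 1*(-332) = √(-572 + 2*I*√210)/2 - 1*(-332) = √(-572 + 2*I*√210)/2 + 332 = 332 + √(-572 + 2*I*√210)/2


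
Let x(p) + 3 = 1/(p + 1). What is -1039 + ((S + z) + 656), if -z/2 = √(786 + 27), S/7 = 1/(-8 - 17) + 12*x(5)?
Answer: -15532/25 - 2*√813 ≈ -678.31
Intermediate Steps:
x(p) = -3 + 1/(1 + p) (x(p) = -3 + 1/(p + 1) = -3 + 1/(1 + p))
S = -5957/25 (S = 7*(1/(-8 - 17) + 12*((-2 - 3*5)/(1 + 5))) = 7*(1/(-25) + 12*((-2 - 15)/6)) = 7*(-1/25 + 12*((⅙)*(-17))) = 7*(-1/25 + 12*(-17/6)) = 7*(-1/25 - 34) = 7*(-851/25) = -5957/25 ≈ -238.28)
z = -2*√813 (z = -2*√(786 + 27) = -2*√813 ≈ -57.026)
-1039 + ((S + z) + 656) = -1039 + ((-5957/25 - 2*√813) + 656) = -1039 + (10443/25 - 2*√813) = -15532/25 - 2*√813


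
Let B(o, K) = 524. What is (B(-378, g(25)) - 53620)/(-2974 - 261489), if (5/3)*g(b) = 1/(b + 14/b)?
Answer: 53096/264463 ≈ 0.20077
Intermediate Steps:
g(b) = 3/(5*(b + 14/b))
(B(-378, g(25)) - 53620)/(-2974 - 261489) = (524 - 53620)/(-2974 - 261489) = -53096/(-264463) = -53096*(-1/264463) = 53096/264463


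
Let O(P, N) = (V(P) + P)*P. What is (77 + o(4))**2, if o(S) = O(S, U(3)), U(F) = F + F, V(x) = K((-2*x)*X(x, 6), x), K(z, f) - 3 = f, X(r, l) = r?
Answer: 14641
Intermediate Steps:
K(z, f) = 3 + f
V(x) = 3 + x
U(F) = 2*F
O(P, N) = P*(3 + 2*P) (O(P, N) = ((3 + P) + P)*P = (3 + 2*P)*P = P*(3 + 2*P))
o(S) = S*(3 + 2*S)
(77 + o(4))**2 = (77 + 4*(3 + 2*4))**2 = (77 + 4*(3 + 8))**2 = (77 + 4*11)**2 = (77 + 44)**2 = 121**2 = 14641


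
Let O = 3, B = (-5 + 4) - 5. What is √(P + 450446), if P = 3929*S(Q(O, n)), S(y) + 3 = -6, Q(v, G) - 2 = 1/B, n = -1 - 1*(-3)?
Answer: √415085 ≈ 644.27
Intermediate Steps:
B = -6 (B = -1 - 5 = -6)
n = 2 (n = -1 + 3 = 2)
Q(v, G) = 11/6 (Q(v, G) = 2 + 1/(-6) = 2 - ⅙ = 11/6)
S(y) = -9 (S(y) = -3 - 6 = -9)
P = -35361 (P = 3929*(-9) = -35361)
√(P + 450446) = √(-35361 + 450446) = √415085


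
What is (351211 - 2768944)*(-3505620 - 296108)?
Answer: 9191563242624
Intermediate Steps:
(351211 - 2768944)*(-3505620 - 296108) = -2417733*(-3801728) = 9191563242624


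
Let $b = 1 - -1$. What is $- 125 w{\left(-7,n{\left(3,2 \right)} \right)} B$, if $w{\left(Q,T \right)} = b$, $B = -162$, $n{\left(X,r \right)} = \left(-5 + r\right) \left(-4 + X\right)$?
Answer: $40500$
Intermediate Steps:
$b = 2$ ($b = 1 + 1 = 2$)
$w{\left(Q,T \right)} = 2$
$- 125 w{\left(-7,n{\left(3,2 \right)} \right)} B = \left(-125\right) 2 \left(-162\right) = \left(-250\right) \left(-162\right) = 40500$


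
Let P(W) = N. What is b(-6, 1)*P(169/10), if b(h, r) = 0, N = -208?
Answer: 0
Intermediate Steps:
P(W) = -208
b(-6, 1)*P(169/10) = 0*(-208) = 0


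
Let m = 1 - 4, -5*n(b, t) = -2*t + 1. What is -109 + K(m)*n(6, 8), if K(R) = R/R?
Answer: -106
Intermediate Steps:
n(b, t) = -1/5 + 2*t/5 (n(b, t) = -(-2*t + 1)/5 = -(1 - 2*t)/5 = -1/5 + 2*t/5)
m = -3
K(R) = 1
-109 + K(m)*n(6, 8) = -109 + 1*(-1/5 + (2/5)*8) = -109 + 1*(-1/5 + 16/5) = -109 + 1*3 = -109 + 3 = -106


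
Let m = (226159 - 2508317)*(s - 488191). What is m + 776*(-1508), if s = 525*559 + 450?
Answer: 443344535820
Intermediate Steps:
s = 293925 (s = 293475 + 450 = 293925)
m = 443345706028 (m = (226159 - 2508317)*(293925 - 488191) = -2282158*(-194266) = 443345706028)
m + 776*(-1508) = 443345706028 + 776*(-1508) = 443345706028 - 1170208 = 443344535820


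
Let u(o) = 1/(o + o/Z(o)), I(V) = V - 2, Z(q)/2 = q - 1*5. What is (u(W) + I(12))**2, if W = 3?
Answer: 8836/81 ≈ 109.09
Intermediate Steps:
Z(q) = -10 + 2*q (Z(q) = 2*(q - 1*5) = 2*(q - 5) = 2*(-5 + q) = -10 + 2*q)
I(V) = -2 + V
u(o) = 1/(o + o/(-10 + 2*o))
(u(W) + I(12))**2 = (2*(-5 + 3)/(3*(-9 + 2*3)) + (-2 + 12))**2 = (2*(1/3)*(-2)/(-9 + 6) + 10)**2 = (2*(1/3)*(-2)/(-3) + 10)**2 = (2*(1/3)*(-1/3)*(-2) + 10)**2 = (4/9 + 10)**2 = (94/9)**2 = 8836/81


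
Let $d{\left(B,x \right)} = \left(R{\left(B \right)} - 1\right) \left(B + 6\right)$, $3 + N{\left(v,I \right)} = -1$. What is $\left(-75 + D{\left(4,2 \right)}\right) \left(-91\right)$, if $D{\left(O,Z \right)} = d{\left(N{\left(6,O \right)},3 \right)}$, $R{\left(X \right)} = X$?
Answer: $7735$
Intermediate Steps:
$N{\left(v,I \right)} = -4$ ($N{\left(v,I \right)} = -3 - 1 = -4$)
$d{\left(B,x \right)} = \left(-1 + B\right) \left(6 + B\right)$ ($d{\left(B,x \right)} = \left(B - 1\right) \left(B + 6\right) = \left(-1 + B\right) \left(6 + B\right)$)
$D{\left(O,Z \right)} = -10$ ($D{\left(O,Z \right)} = -6 + \left(-4\right)^{2} + 5 \left(-4\right) = -6 + 16 - 20 = -10$)
$\left(-75 + D{\left(4,2 \right)}\right) \left(-91\right) = \left(-75 - 10\right) \left(-91\right) = \left(-85\right) \left(-91\right) = 7735$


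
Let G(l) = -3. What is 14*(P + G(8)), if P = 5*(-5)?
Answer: -392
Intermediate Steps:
P = -25
14*(P + G(8)) = 14*(-25 - 3) = 14*(-28) = -392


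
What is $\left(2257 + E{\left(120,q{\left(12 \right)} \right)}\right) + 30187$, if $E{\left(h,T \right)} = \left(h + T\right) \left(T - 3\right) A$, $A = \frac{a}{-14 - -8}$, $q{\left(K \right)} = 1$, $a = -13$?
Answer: $\frac{95759}{3} \approx 31920.0$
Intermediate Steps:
$A = \frac{13}{6}$ ($A = - \frac{13}{-14 - -8} = - \frac{13}{-14 + 8} = - \frac{13}{-6} = \left(-13\right) \left(- \frac{1}{6}\right) = \frac{13}{6} \approx 2.1667$)
$E{\left(h,T \right)} = \frac{13 \left(-3 + T\right) \left(T + h\right)}{6}$ ($E{\left(h,T \right)} = \left(h + T\right) \left(T - 3\right) \frac{13}{6} = \left(T + h\right) \left(-3 + T\right) \frac{13}{6} = \left(-3 + T\right) \left(T + h\right) \frac{13}{6} = \frac{13 \left(-3 + T\right) \left(T + h\right)}{6}$)
$\left(2257 + E{\left(120,q{\left(12 \right)} \right)}\right) + 30187 = \left(2257 + \left(\left(- \frac{13}{2}\right) 1 - 780 + \frac{13 \cdot 1^{2}}{6} + \frac{13}{6} \cdot 1 \cdot 120\right)\right) + 30187 = \left(2257 + \left(- \frac{13}{2} - 780 + \frac{13}{6} \cdot 1 + 260\right)\right) + 30187 = \left(2257 + \left(- \frac{13}{2} - 780 + \frac{13}{6} + 260\right)\right) + 30187 = \left(2257 - \frac{1573}{3}\right) + 30187 = \frac{5198}{3} + 30187 = \frac{95759}{3}$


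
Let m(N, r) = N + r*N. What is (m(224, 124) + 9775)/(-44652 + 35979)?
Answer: -37775/8673 ≈ -4.3555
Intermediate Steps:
m(N, r) = N + N*r
(m(224, 124) + 9775)/(-44652 + 35979) = (224*(1 + 124) + 9775)/(-44652 + 35979) = (224*125 + 9775)/(-8673) = (28000 + 9775)*(-1/8673) = 37775*(-1/8673) = -37775/8673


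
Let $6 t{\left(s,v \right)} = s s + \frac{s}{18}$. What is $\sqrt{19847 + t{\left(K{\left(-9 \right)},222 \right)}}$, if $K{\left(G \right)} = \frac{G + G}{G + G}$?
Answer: $\frac{\sqrt{6430485}}{18} \approx 140.88$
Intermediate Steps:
$K{\left(G \right)} = 1$ ($K{\left(G \right)} = \frac{2 G}{2 G} = 2 G \frac{1}{2 G} = 1$)
$t{\left(s,v \right)} = \frac{s^{2}}{6} + \frac{s}{108}$ ($t{\left(s,v \right)} = \frac{s s + \frac{s}{18}}{6} = \frac{s^{2} + s \frac{1}{18}}{6} = \frac{s^{2} + \frac{s}{18}}{6} = \frac{s^{2}}{6} + \frac{s}{108}$)
$\sqrt{19847 + t{\left(K{\left(-9 \right)},222 \right)}} = \sqrt{19847 + \frac{1}{108} \cdot 1 \left(1 + 18 \cdot 1\right)} = \sqrt{19847 + \frac{1}{108} \cdot 1 \left(1 + 18\right)} = \sqrt{19847 + \frac{1}{108} \cdot 1 \cdot 19} = \sqrt{19847 + \frac{19}{108}} = \sqrt{\frac{2143495}{108}} = \frac{\sqrt{6430485}}{18}$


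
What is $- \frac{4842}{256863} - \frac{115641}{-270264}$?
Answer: $\frac{3155030655}{7713424648} \approx 0.40903$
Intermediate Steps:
$- \frac{4842}{256863} - \frac{115641}{-270264} = \left(-4842\right) \frac{1}{256863} - - \frac{38547}{90088} = - \frac{1614}{85621} + \frac{38547}{90088} = \frac{3155030655}{7713424648}$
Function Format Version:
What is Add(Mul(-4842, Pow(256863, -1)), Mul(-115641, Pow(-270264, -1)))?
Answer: Rational(3155030655, 7713424648) ≈ 0.40903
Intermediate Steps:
Add(Mul(-4842, Pow(256863, -1)), Mul(-115641, Pow(-270264, -1))) = Add(Mul(-4842, Rational(1, 256863)), Mul(-115641, Rational(-1, 270264))) = Add(Rational(-1614, 85621), Rational(38547, 90088)) = Rational(3155030655, 7713424648)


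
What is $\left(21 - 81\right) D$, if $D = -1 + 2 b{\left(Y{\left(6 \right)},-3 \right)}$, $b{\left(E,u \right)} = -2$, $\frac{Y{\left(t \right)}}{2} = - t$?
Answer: $300$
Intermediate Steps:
$Y{\left(t \right)} = - 2 t$ ($Y{\left(t \right)} = 2 \left(- t\right) = - 2 t$)
$D = -5$ ($D = -1 + 2 \left(-2\right) = -1 - 4 = -5$)
$\left(21 - 81\right) D = \left(21 - 81\right) \left(-5\right) = \left(-60\right) \left(-5\right) = 300$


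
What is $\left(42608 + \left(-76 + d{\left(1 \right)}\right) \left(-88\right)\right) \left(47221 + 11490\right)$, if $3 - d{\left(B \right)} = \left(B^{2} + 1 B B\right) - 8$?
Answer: $2847718344$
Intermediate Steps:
$d{\left(B \right)} = 11 - 2 B^{2}$ ($d{\left(B \right)} = 3 - \left(\left(B^{2} + 1 B B\right) - 8\right) = 3 - \left(\left(B^{2} + B B\right) - 8\right) = 3 - \left(\left(B^{2} + B^{2}\right) - 8\right) = 3 - \left(2 B^{2} - 8\right) = 3 - \left(-8 + 2 B^{2}\right) = 11 - 2 B^{2}$)
$\left(42608 + \left(-76 + d{\left(1 \right)}\right) \left(-88\right)\right) \left(47221 + 11490\right) = \left(42608 + \left(-76 + \left(11 - 2 \cdot 1^{2}\right)\right) \left(-88\right)\right) \left(47221 + 11490\right) = \left(42608 + \left(-76 + \left(11 - 2\right)\right) \left(-88\right)\right) 58711 = \left(42608 + \left(-76 + 9\right) \left(-88\right)\right) 58711 = \left(42608 - -5896\right) 58711 = \left(42608 + 5896\right) 58711 = 48504 \cdot 58711 = 2847718344$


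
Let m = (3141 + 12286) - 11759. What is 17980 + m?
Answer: 21648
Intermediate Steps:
m = 3668 (m = 15427 - 11759 = 3668)
17980 + m = 17980 + 3668 = 21648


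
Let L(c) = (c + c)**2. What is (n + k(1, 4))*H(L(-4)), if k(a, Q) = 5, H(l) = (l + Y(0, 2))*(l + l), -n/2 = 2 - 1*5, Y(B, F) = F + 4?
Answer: 98560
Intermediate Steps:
Y(B, F) = 4 + F
L(c) = 4*c**2 (L(c) = (2*c)**2 = 4*c**2)
n = 6 (n = -2*(2 - 1*5) = -2*(2 - 5) = -2*(-3) = 6)
H(l) = 2*l*(6 + l) (H(l) = (l + (4 + 2))*(l + l) = (l + 6)*(2*l) = (6 + l)*(2*l) = 2*l*(6 + l))
(n + k(1, 4))*H(L(-4)) = (6 + 5)*(2*(4*(-4)**2)*(6 + 4*(-4)**2)) = 11*(2*(4*16)*(6 + 4*16)) = 11*(2*64*(6 + 64)) = 11*(2*64*70) = 11*8960 = 98560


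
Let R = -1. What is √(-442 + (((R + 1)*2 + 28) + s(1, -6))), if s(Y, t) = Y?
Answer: I*√413 ≈ 20.322*I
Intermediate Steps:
√(-442 + (((R + 1)*2 + 28) + s(1, -6))) = √(-442 + (((-1 + 1)*2 + 28) + 1)) = √(-442 + ((0*2 + 28) + 1)) = √(-442 + ((0 + 28) + 1)) = √(-442 + (28 + 1)) = √(-442 + 29) = √(-413) = I*√413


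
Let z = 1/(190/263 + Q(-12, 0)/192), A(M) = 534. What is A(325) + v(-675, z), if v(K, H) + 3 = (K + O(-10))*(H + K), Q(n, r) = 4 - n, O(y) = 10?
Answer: 1140740718/2543 ≈ 4.4858e+5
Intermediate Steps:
z = 3156/2543 (z = 1/(190/263 + (4 - 1*(-12))/192) = 1/(190*(1/263) + (4 + 12)*(1/192)) = 1/(190/263 + 16*(1/192)) = 1/(190/263 + 1/12) = 1/(2543/3156) = 3156/2543 ≈ 1.2411)
v(K, H) = -3 + (10 + K)*(H + K) (v(K, H) = -3 + (K + 10)*(H + K) = -3 + (10 + K)*(H + K))
A(325) + v(-675, z) = 534 + (-3 + (-675)**2 + 10*(3156/2543) + 10*(-675) + (3156/2543)*(-675)) = 534 + (-3 + 455625 + 31560/2543 - 6750 - 2130300/2543) = 534 + 1139382756/2543 = 1140740718/2543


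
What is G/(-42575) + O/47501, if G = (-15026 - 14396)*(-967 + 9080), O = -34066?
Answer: 11337070925736/2022355075 ≈ 5605.9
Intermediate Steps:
G = -238700686 (G = -29422*8113 = -238700686)
G/(-42575) + O/47501 = -238700686/(-42575) - 34066/47501 = -238700686*(-1/42575) - 34066*1/47501 = 238700686/42575 - 34066/47501 = 11337070925736/2022355075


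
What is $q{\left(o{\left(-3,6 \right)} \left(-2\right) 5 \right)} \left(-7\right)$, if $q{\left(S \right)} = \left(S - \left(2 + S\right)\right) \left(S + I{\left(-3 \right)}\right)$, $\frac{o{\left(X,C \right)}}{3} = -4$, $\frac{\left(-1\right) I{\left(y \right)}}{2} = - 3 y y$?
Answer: $2436$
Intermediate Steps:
$I{\left(y \right)} = 6 y^{2}$ ($I{\left(y \right)} = - 2 - 3 y y = - 2 \left(- 3 y^{2}\right) = 6 y^{2}$)
$o{\left(X,C \right)} = -12$ ($o{\left(X,C \right)} = 3 \left(-4\right) = -12$)
$q{\left(S \right)} = -108 - 2 S$ ($q{\left(S \right)} = \left(S - \left(2 + S\right)\right) \left(S + 6 \left(-3\right)^{2}\right) = - 2 \left(S + 6 \cdot 9\right) = - 2 \left(S + 54\right) = - 2 \left(54 + S\right) = -108 - 2 S$)
$q{\left(o{\left(-3,6 \right)} \left(-2\right) 5 \right)} \left(-7\right) = \left(-108 - 2 \left(-12\right) \left(-2\right) 5\right) \left(-7\right) = \left(-108 - 2 \cdot 24 \cdot 5\right) \left(-7\right) = \left(-108 - 240\right) \left(-7\right) = \left(-348\right) \left(-7\right) = 2436$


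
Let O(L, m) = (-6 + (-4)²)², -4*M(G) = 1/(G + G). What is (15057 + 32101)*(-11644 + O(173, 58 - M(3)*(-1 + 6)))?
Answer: -544391952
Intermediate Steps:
M(G) = -1/(8*G) (M(G) = -1/(4*(G + G)) = -1/(2*G)/4 = -1/(8*G))
O(L, m) = 100 (O(L, m) = (-6 + 16)² = 10² = 100)
(15057 + 32101)*(-11644 + O(173, 58 - M(3)*(-1 + 6))) = (15057 + 32101)*(-11644 + 100) = 47158*(-11544) = -544391952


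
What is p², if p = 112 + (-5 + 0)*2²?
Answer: 8464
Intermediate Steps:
p = 92 (p = 112 - 5*4 = 112 - 20 = 92)
p² = 92² = 8464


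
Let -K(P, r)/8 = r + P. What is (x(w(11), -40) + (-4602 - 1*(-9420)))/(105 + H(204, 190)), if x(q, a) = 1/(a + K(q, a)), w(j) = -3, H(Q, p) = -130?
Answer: -1464673/7600 ≈ -192.72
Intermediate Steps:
K(P, r) = -8*P - 8*r (K(P, r) = -8*(r + P) = -8*(P + r) = -8*P - 8*r)
x(q, a) = 1/(-8*q - 7*a) (x(q, a) = 1/(a + (-8*q - 8*a)) = 1/(a + (-8*a - 8*q)) = 1/(-8*q - 7*a))
(x(w(11), -40) + (-4602 - 1*(-9420)))/(105 + H(204, 190)) = (-1/(7*(-40) + 8*(-3)) + (-4602 - 1*(-9420)))/(105 - 130) = (-1/(-280 - 24) + (-4602 + 9420))/(-25) = (-1/(-304) + 4818)*(-1/25) = (-1*(-1/304) + 4818)*(-1/25) = (1/304 + 4818)*(-1/25) = (1464673/304)*(-1/25) = -1464673/7600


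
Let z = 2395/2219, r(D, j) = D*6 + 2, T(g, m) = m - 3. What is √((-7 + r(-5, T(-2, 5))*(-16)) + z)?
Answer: √2176781306/2219 ≈ 21.026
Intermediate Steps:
T(g, m) = -3 + m
r(D, j) = 2 + 6*D (r(D, j) = 6*D + 2 = 2 + 6*D)
z = 2395/2219 (z = 2395*(1/2219) = 2395/2219 ≈ 1.0793)
√((-7 + r(-5, T(-2, 5))*(-16)) + z) = √((-7 + (2 + 6*(-5))*(-16)) + 2395/2219) = √((-7 + (2 - 30)*(-16)) + 2395/2219) = √((-7 - 28*(-16)) + 2395/2219) = √((-7 + 448) + 2395/2219) = √(441 + 2395/2219) = √(980974/2219) = √2176781306/2219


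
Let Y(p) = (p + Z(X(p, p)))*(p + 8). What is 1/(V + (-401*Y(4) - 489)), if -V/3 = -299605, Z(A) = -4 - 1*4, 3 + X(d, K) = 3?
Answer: 1/917574 ≈ 1.0898e-6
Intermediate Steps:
X(d, K) = 0 (X(d, K) = -3 + 3 = 0)
Z(A) = -8 (Z(A) = -4 - 4 = -8)
V = 898815 (V = -3*(-299605) = 898815)
Y(p) = (-8 + p)*(8 + p) (Y(p) = (p - 8)*(p + 8) = (-8 + p)*(8 + p))
1/(V + (-401*Y(4) - 489)) = 1/(898815 + (-401*(-64 + 4**2) - 489)) = 1/(898815 + (-401*(-64 + 16) - 489)) = 1/(898815 + (-401*(-48) - 489)) = 1/(898815 + (19248 - 489)) = 1/(898815 + 18759) = 1/917574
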